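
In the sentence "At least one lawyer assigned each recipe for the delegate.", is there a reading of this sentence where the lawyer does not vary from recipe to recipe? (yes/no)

Yes

This is the *at least one lawyer* > *each recipe* reading.
Surface scope (*at least one lawyer* > *each recipe*) is always derivable; islands only block QR, not in-situ interpretation.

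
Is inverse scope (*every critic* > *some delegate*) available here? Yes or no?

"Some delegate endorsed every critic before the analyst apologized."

The adjunct clause does not contain *every critic*, which is the matrix object.
QR within a single clause is free, so the lower quantifier may take scope over the higher one.

Yes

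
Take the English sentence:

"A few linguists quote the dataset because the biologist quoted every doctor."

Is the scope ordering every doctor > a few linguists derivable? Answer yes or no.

No

The target quantifier *every doctor* is part of the adjunct clause *because the biologist quoted every doctor*.
The adjunct-island constraint bars QR out of an adverbial clause.
*every doctor* > *a few linguists* would require crossing that boundary, which is illicit.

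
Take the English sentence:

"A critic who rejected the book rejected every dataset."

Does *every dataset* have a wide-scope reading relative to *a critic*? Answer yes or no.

Yes

Although the sentence contains a relative clause (*who rejected the book*), *every dataset* is outside it, in the matrix VP.
Since no island is crossed, the inverse ordering is licensed alongside surface scope.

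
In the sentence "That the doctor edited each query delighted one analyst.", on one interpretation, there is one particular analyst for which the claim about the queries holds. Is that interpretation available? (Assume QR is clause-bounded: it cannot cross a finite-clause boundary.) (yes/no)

Yes

The described interpretation is the *one analyst* > *each query* scoping.
Nothing needs to raise out of an island for *one analyst* > *each query*: *one analyst* takes scope from its matrix position over the clause containing *each query*.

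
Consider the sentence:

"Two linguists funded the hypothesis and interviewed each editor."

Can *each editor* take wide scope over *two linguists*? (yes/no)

No

*each editor* is embedded in one conjunct of the coordinate structure (*interviewed each editor*).
QR out of a conjunct would have to apply non-ATB, which the CSC forbids.
The inverse ordering *each editor* > *two linguists* is therefore underivable.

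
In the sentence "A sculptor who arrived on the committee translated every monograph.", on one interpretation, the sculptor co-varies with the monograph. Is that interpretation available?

Yes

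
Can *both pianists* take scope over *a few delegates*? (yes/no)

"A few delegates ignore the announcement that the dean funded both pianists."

*both pianists* sits inside the complex NP *the announcement that the dean funded both pianists*.
Noun-complement clauses are scope islands (the Complex NP Constraint): a quantifier inside one cannot scope into the matrix.
So the wide-scope reading for *both pianists* is blocked.

No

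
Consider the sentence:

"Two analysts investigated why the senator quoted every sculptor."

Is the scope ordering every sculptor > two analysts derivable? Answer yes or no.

No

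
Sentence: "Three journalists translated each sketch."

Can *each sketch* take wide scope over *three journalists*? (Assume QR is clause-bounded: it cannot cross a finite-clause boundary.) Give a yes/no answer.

Yes

*three journalists* and *each sketch* are co-arguments of the matrix verb, with nothing but a clause-internal boundary between them.
Ordinary QR to a clause-peripheral position gives the wide-scope LF for the lower DP.
So *each sketch* > *three journalists* is among the available readings.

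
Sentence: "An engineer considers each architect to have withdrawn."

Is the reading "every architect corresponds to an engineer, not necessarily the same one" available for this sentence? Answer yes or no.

Yes

The paraphrase describes the scope ordering *each architect* > *an engineer*.
This is an ECM construction: *each architect* is the infinitival subject, Case-marked by the matrix verb, and the infinitive is transparent for QR.
Ordinary QR to a clause-peripheral position gives the wide-scope LF for the lower DP.
Both orderings are possible: *an engineer* > *each architect* and *each architect* > *an engineer*.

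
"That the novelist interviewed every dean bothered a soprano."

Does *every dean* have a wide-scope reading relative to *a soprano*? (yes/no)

No

The target quantifier *every dean* is part of the sentential subject *that the novelist interviewed every dean*.
Subjects — clausal subjects included — are islands for extraction, and QR is no exception.
So the wide-scope reading for *every dean* is blocked.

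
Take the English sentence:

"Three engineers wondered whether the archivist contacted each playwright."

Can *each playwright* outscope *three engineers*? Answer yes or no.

*each playwright* is embedded in the embedded question *whether the archivist contacted each playwright*.
An indirect question is a wh-island; the filled [Spec,CP] blocks QR across the CP edge.
*each playwright* > *three engineers* would require crossing that boundary, which is illicit.

No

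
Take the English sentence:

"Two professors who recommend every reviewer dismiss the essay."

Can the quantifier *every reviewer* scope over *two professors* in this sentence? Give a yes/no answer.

*every reviewer* is embedded in the relative clause *who recommend every reviewer*.
A relative clause is a scope island — quantifier raising cannot cross its boundary.
*every reviewer* is confined to the island and cannot take scope over *two professors*.

No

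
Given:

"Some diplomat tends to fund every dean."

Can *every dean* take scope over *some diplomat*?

Yes

Raising constructions are monoclausal for scope purposes; *every dean* is not separated from *some diplomat* by any island.
Since no island is crossed, the inverse ordering is licensed alongside surface scope.
So *every dean* > *some diplomat* is among the available readings.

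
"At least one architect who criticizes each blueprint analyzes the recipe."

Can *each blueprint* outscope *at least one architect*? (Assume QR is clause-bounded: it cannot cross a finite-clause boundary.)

Structurally, *each blueprint* is inside the relative clause *who criticizes each blueprint*.
The relative clause forms an island for QR, so the quantifier is confined to the head noun's restrictor.
There is no licit LF on which *each blueprint* c-commands *at least one architect*.
(Only the surface reading survives: one fixed architect with respect to all the relevant blueprints.)

No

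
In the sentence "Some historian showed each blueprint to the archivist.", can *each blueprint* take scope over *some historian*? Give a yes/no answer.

Yes

*some historian* and *each blueprint* are co-arguments of the matrix verb, with nothing but a clause-internal boundary between them.
QR within a single clause is free, so the lower quantifier may take scope over the higher one.
So *each blueprint* > *some historian* is among the available readings.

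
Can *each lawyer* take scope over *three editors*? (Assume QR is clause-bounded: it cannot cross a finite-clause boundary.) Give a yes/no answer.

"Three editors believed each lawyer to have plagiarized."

*each lawyer* is an ECM subject; ECM complements are not islands, and the embedded quantifier may take matrix scope.
Ordinary QR to a clause-peripheral position gives the wide-scope LF for the lower DP.
The sentence is scopally ambiguous between *three editors* > *each lawyer* and *each lawyer* > *three editors*.

Yes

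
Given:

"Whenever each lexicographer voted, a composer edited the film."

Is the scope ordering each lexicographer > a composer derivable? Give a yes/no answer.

No

The DP *each lexicographer* is contained in the adjunct clause *whenever each lexicographer voted*.
Adjunct clauses are scope islands: a quantifier inside an adjunct cannot raise into the matrix clause.
The ordering *each lexicographer* > *a composer* is therefore underivable.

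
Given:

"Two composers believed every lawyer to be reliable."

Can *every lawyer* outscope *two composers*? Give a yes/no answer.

This is an ECM construction: *every lawyer* is the infinitival subject, Case-marked by the matrix verb, and the infinitive is transparent for QR.
No island intervenes, so both surface and inverse scope are derivable.

Yes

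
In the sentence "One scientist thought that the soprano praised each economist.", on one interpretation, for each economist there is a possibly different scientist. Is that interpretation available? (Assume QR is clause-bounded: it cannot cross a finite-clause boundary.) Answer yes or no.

That reading corresponds to *each economist* > *one scientist*.
*each economist* sits inside the finite complement clause *that the soprano praised each economist*.
Finite CP is the ceiling for QR here, by assumption.
*each economist* > *one scientist* would require crossing that boundary, which is illicit.

No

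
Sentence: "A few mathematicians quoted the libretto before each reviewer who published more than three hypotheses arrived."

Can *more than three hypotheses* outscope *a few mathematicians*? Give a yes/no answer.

The target quantifier *more than three hypotheses* is part of the relative clause *who published more than three hypotheses*, which is itself inside the adjunct *before each reviewer who published more than three hypotheses arrived*.
Even if one barrier were somehow void, the other would still block QR.
The inverse ordering *more than three hypotheses* > *a few mathematicians* is therefore underivable.

No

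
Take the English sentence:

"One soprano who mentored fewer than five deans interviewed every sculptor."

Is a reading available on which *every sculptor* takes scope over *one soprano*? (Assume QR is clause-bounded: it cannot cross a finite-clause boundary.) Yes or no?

Yes

The RC *who mentored fewer than five deans* is an island, but *every sculptor* is not inside it — it is the matrix object, a clausemate of *one soprano*.
Since no island is crossed, the inverse ordering is licensed alongside surface scope.
So *every sculptor* > *one soprano* is among the available readings.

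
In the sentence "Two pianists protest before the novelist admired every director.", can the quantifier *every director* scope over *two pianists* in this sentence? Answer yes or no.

*every director* sits inside the adjunct clause *before the novelist admired every director*.
The adjunct-island constraint bars QR out of an adverbial clause.
So the wide-scope reading for *every director* is blocked.

No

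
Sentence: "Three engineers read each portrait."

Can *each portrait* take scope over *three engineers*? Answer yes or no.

*each portrait* is the matrix object and *three engineers* the matrix subject; the two are clausemates.
Ordinary QR to a clause-peripheral position gives the wide-scope LF for the lower DP.
The sentence is scopally ambiguous between *three engineers* > *each portrait* and *each portrait* > *three engineers*.

Yes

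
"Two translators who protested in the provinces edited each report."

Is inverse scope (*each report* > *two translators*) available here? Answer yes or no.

Yes

*each report* is a matrix argument; only *two translators* is modified by the relative clause *who protested in the provinces*, so the RC island is irrelevant to the target quantifier.
No island intervenes, so both surface and inverse scope are derivable.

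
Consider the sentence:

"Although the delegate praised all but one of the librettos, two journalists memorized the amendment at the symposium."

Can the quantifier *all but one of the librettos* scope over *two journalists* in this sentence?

No

*all but one of the librettos* is embedded in the adjunct clause *although the delegate praised all but one of the librettos*.
Adverbial clauses are not L-marked, so they are barriers for QR — the quantifier cannot escape the adjunct.
The ordering *all but one of the librettos* > *two journalists* is therefore underivable.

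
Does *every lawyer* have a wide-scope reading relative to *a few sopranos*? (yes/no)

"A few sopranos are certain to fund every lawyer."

Yes

Raising constructions are monoclausal for scope purposes; *every lawyer* is not separated from *a few sopranos* by any island.
Nothing blocks QR of the lower DP to a position above the higher one, so inverse scope is available.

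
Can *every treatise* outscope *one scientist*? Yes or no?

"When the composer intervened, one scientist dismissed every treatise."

Yes

Although there is an adjunct clause, *every treatise* is in the main clause, not inside the adjunct.
No island intervenes, so both surface and inverse scope are derivable.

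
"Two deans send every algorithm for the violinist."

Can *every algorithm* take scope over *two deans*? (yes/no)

Yes

Both DPs are arguments of the same predicate; there is no clause or island boundary between them.
Since no island is crossed, the inverse ordering is licensed alongside surface scope.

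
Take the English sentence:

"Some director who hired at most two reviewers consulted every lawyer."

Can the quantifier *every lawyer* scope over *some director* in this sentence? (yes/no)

Yes

*every lawyer* is a matrix argument; only *some director* is modified by the relative clause *who hired at most two reviewers*, so the RC island is irrelevant to the target quantifier.
Since no island is crossed, the inverse ordering is licensed alongside surface scope.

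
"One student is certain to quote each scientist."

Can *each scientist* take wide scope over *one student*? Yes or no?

Yes

*each scientist* is inside a raising infinitive, which is transparent to QR (no CP barrier), so it behaves as a matrix argument.
With no island boundary between them, the object can take inverse scope over the subject via ordinary QR within the clause.
The sentence is scopally ambiguous between *one student* > *each scientist* and *each scientist* > *one student*.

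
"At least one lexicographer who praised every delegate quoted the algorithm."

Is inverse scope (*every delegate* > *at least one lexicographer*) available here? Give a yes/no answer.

*every delegate* sits inside the relative clause *who praised every delegate*.
QR out of a relative clause is ruled out by the relative-clause island constraint.
There is no licit LF on which *every delegate* c-commands *at least one lexicographer*.

No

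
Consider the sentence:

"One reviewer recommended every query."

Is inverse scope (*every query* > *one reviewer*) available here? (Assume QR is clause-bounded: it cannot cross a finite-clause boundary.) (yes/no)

Yes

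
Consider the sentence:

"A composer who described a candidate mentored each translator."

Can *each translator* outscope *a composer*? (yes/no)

*each translator* sits in the matrix clause, not in the relative clause on *a composer*.
Since no island is crossed, the inverse ordering is licensed alongside surface scope.

Yes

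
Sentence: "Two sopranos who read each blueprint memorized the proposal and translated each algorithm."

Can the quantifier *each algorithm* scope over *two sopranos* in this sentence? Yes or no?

*each algorithm* sits inside one conjunct of the coordinate structure (*translated each algorithm*).
Asymmetric QR out of one conjunct violates the Coordinate Structure Constraint.
*each algorithm* is confined to the island and cannot take scope over *two sopranos*.

No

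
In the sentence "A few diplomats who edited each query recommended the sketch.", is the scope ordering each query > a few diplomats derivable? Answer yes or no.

*each query* sits inside the relative clause *who edited each query*.
QR out of a relative clause is ruled out by the relative-clause island constraint.
*each query* > *a few diplomats* would require crossing that boundary, which is illicit.

No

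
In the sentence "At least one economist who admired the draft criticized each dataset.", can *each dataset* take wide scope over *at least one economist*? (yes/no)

Yes

The relative clause *who admired the draft* modifies *at least one economist*, but *each dataset* is not inside that relative clause — it is an argument of the matrix verb.
No island intervenes, so both surface and inverse scope are derivable.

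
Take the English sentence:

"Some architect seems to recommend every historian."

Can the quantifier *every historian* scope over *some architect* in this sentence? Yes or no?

Raising constructions are monoclausal for scope purposes; *every historian* is not separated from *some architect* by any island.
Nothing blocks QR of the lower DP to a position above the higher one, so inverse scope is available.

Yes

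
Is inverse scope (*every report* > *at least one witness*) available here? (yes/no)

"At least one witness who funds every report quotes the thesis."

No

Structurally, *every report* is inside the relative clause *who funds every report*.
A relative clause is a scope island — quantifier raising cannot cross its boundary.
So *every report* cannot raise to a position above *at least one witness*.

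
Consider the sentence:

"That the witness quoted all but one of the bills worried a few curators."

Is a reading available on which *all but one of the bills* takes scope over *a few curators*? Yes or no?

Structurally, *all but one of the bills* is inside the sentential subject *that the witness quoted all but one of the bills*.
The subject-island constraint blocks QR out of a clausal subject.
So *all but one of the bills* cannot raise to a position above *a few curators*.

No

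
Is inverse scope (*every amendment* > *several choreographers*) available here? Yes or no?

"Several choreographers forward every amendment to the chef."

*several choreographers* and *every amendment* are co-arguments of the matrix verb, with nothing but a clause-internal boundary between them.
Since no island is crossed, the inverse ordering is licensed alongside surface scope.
The sentence is scopally ambiguous between *several choreographers* > *every amendment* and *every amendment* > *several choreographers*.

Yes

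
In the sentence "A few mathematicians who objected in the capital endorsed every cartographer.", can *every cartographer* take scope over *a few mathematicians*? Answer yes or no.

Yes

*every cartographer* is a matrix argument; only *a few mathematicians* is modified by the relative clause *who objected in the capital*, so the RC island is irrelevant to the target quantifier.
Clause-internal QR can adjoin the lower DP above the subject, yielding the inverse reading.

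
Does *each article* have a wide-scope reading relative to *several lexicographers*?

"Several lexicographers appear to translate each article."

Yes

The matrix predicate is a raising verb, whose infinitival complement is not a scope island — *each article* can QR into the matrix clause.
Clause-internal QR can adjoin the lower DP above the subject, yielding the inverse reading.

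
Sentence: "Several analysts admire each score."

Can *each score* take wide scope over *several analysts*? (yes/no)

*each score* is the matrix object and *several analysts* the matrix subject; the two are clausemates.
With no island boundary between them, the object can take inverse scope over the subject via ordinary QR within the clause.

Yes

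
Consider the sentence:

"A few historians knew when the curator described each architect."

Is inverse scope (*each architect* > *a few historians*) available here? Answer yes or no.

No

*each architect* sits inside the embedded question *when the curator described each architect*.
The wh-island constraint blocks QR out of an embedded interrogative.
So *each architect* cannot raise high enough to outscope *a few historians*; only the surface ordering *a few historians* > *each architect* is available.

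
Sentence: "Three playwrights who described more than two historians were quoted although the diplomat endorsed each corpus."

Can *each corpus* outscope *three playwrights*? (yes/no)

No

The target quantifier *each corpus* is part of the adjunct clause *although the diplomat endorsed each corpus*.
Since the clause is an adjunct (not a complement), the Adjunct Condition blocks QR across its edge.
There is no licit LF on which *each corpus* c-commands *three playwrights*.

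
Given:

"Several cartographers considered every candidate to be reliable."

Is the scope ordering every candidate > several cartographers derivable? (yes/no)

Yes

The ECM infinitive is scope-transparent — *every candidate* is free to raise above *several cartographers*.
Nothing blocks QR of the lower DP to a position above the higher one, so inverse scope is available.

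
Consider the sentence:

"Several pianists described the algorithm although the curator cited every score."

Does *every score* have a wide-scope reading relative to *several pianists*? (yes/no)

*every score* occurs within the adjunct clause *although the curator cited every score*.
Adjunct clauses are scope islands: a quantifier inside an adjunct cannot raise into the matrix clause.
*every score* > *several pianists* would require crossing that boundary, which is illicit.

No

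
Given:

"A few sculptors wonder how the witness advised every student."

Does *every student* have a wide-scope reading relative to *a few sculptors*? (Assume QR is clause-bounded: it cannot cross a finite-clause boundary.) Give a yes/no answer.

The DP *every student* is contained in the embedded question *how the witness advised every student*.
An indirect question is a wh-island; the filled [Spec,CP] blocks QR across the CP edge.
*every student* > *a few sculptors* would require crossing that boundary, which is illicit.

No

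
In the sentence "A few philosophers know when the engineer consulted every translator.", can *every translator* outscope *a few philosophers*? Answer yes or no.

No

The DP *every translator* is contained in the embedded question *when the engineer consulted every translator*.
The wh-island constraint blocks QR out of an embedded interrogative.
Hence only narrow scope for *every translator* (under *a few philosophers*) survives.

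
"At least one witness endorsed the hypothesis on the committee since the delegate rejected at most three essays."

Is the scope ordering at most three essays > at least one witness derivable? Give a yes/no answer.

The DP *at most three essays* is contained in the adjunct clause *since the delegate rejected at most three essays*.
Adjuncts are opaque for quantifier raising; a quantifier in an adjunct stays inside it.
So *at most three essays* cannot raise to a position above *at least one witness*.

No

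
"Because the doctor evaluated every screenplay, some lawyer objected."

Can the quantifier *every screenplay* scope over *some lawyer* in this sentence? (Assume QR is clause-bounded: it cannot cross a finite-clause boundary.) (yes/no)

No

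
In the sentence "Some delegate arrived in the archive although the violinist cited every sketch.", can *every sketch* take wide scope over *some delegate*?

No

*every sketch* occurs within the adjunct clause *although the violinist cited every sketch*.
Adverbial clauses are not L-marked, so they are barriers for QR — the quantifier cannot escape the adjunct.
*every sketch* > *some delegate* would require crossing that boundary, which is illicit.
(Only the surface reading survives: one fixed delegate with respect to all the relevant sketches.)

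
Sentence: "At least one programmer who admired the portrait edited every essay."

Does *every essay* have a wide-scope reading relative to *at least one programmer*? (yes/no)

Yes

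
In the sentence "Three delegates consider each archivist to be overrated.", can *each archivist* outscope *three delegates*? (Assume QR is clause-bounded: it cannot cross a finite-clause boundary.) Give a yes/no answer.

The ECM infinitive is scope-transparent — *each archivist* is free to raise above *three delegates*.
QR within a single clause is free, so the lower quantifier may take scope over the higher one.

Yes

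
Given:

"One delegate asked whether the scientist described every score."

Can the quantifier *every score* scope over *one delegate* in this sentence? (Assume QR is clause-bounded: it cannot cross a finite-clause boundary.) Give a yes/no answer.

*every score* occurs within the embedded question *whether the scientist described every score*.
Embedded wh-clauses are opaque for QR, so the quantifier stays inside the question.
The inverse ordering *every score* > *one delegate* is therefore underivable.
(Only the surface reading survives: one fixed delegate with respect to all the relevant scores.)

No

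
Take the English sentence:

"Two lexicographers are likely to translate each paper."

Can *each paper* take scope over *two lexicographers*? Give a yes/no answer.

Raising constructions are monoclausal for scope purposes; *each paper* is not separated from *two lexicographers* by any island.
With no island boundary between them, the object can take inverse scope over the subject via ordinary QR within the clause.

Yes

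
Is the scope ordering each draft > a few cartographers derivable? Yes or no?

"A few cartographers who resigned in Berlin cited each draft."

Yes

The RC *who resigned in Berlin* is an island, but *each draft* is not inside it — it is the matrix object, a clausemate of *a few cartographers*.
QR within a single clause is free, so the lower quantifier may take scope over the higher one.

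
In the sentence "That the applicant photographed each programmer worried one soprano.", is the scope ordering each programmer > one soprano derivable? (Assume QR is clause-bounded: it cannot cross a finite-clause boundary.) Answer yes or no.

The DP *each programmer* is contained in the sentential subject *that the applicant photographed each programmer*.
Sentential subjects are islands: a quantifier inside the subject clause cannot raise over the matrix predicate.
*each programmer* is confined to the island and cannot take scope over *one soprano*.

No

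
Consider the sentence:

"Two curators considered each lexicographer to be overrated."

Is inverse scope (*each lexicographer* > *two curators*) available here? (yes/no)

Yes

The ECM infinitive is scope-transparent — *each lexicographer* is free to raise above *two curators*.
Clause-internal QR can adjoin the lower DP above the subject, yielding the inverse reading.
Both orderings are possible: *two curators* > *each lexicographer* and *each lexicographer* > *two curators*.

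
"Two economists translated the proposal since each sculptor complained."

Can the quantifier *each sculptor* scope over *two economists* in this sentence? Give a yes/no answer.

Structurally, *each sculptor* is inside the adjunct clause *since each sculptor complained*.
The adjunct-island constraint bars QR out of an adverbial clause.
The inverse ordering *each sculptor* > *two economists* is therefore underivable.

No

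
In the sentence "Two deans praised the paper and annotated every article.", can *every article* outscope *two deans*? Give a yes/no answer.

The DP *every article* is contained in one conjunct of the coordinate structure (*annotated every article*).
The Coordinate Structure Constraint blocks movement (including QR) out of a single conjunct.
*every article* > *two deans* would require crossing that boundary, which is illicit.

No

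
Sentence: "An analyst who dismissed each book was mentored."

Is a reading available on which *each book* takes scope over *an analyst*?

No

The DP *each book* is contained in the relative clause *who dismissed each book*.
Relative clauses are scope islands: a quantifier cannot QR out of a relative clause to take scope in the matrix clause.
There is no licit LF on which *each book* c-commands *an analyst*.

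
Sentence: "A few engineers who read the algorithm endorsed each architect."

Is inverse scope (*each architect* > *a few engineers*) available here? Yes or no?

Yes

Although the sentence contains a relative clause (*who read the algorithm*), *each architect* is outside it, in the matrix VP.
QR within a single clause is free, so the lower quantifier may take scope over the higher one.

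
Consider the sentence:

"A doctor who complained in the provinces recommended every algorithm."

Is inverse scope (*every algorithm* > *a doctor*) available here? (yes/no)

*every algorithm* is a matrix argument; only *a doctor* is modified by the relative clause *who complained in the provinces*, so the RC island is irrelevant to the target quantifier.
No island intervenes, so both surface and inverse scope are derivable.

Yes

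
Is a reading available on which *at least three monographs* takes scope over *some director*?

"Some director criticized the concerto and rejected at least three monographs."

No

*at least three monographs* occurs within one conjunct of the coordinate structure (*rejected at least three monographs*).
A quantifier cannot raise out of one conjunct of a coordination across the whole coordinate structure — the CSC applies to QR.
Hence only narrow scope for *at least three monographs* (under *some director*) survives.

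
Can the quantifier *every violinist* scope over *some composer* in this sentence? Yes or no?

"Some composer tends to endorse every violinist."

*every violinist* is inside a raising infinitive, which is transparent to QR (no CP barrier), so it behaves as a matrix argument.
With no island boundary between them, the object can take inverse scope over the subject via ordinary QR within the clause.

Yes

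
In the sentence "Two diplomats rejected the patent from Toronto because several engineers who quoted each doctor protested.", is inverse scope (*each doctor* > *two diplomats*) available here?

*each doctor* occurs within the relative clause *who quoted each doctor*, which is itself inside the adjunct *because several engineers who quoted each doctor protested*.
The quantifier would have to escape first the RC and then the adjunct — two independent island violations.
There is no licit LF on which *each doctor* c-commands *two diplomats*.

No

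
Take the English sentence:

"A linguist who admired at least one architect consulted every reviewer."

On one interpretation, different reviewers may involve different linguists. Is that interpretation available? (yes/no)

Yes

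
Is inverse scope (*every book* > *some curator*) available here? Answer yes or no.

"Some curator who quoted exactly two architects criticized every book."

Yes

The RC *who quoted exactly two architects* is an island, but *every book* is not inside it — it is the matrix object, a clausemate of *some curator*.
No island intervenes, so both surface and inverse scope are derivable.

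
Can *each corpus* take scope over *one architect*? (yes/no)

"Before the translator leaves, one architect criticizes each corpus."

Yes

Neither queried DP is inside the adjunct, so the adjunct-island constraint does not apply.
Nothing blocks QR of the lower DP to a position above the higher one, so inverse scope is available.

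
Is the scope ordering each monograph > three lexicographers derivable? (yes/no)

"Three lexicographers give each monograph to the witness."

*three lexicographers* and *each monograph* are co-arguments of the matrix verb, with nothing but a clause-internal boundary between them.
With no island boundary between them, the object can take inverse scope over the subject via ordinary QR within the clause.

Yes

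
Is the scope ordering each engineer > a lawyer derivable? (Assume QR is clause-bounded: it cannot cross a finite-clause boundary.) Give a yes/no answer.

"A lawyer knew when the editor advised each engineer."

The target quantifier *each engineer* is part of the embedded question *when the editor advised each engineer*.
The wh-island constraint blocks QR out of an embedded interrogative.
The inverse ordering *each engineer* > *a lawyer* is therefore underivable.
(Only the surface reading survives: one fixed lawyer with respect to all the relevant engineers.)

No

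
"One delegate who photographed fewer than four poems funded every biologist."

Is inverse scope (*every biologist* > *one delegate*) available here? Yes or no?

Although the sentence contains a relative clause (*who photographed fewer than four poems*), *every biologist* is outside it, in the matrix VP.
With no island boundary between them, the object can take inverse scope over the subject via ordinary QR within the clause.
Both orderings are possible: *one delegate* > *every biologist* and *every biologist* > *one delegate*.

Yes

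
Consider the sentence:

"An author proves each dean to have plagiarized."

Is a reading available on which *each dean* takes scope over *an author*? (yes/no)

ECM infinitives lack a CP barrier, so *each dean* can QR over the matrix subject *an author*.
Ordinary QR to a clause-peripheral position gives the wide-scope LF for the lower DP.

Yes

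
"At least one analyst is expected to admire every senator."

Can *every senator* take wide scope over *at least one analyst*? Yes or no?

*every senator* is inside a raising infinitive, which is transparent to QR (no CP barrier), so it behaves as a matrix argument.
Nothing blocks QR of the lower DP to a position above the higher one, so inverse scope is available.

Yes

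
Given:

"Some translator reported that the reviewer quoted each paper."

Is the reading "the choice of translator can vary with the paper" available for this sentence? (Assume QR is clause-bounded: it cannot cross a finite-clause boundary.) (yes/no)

That reading corresponds to *each paper* > *some translator*.
*each paper* occurs within the finite complement clause *that the reviewer quoted each paper*.
QR is clause-bounded, so the finite complement is a scope island for the embedded quantifier.
There is no licit LF on which *each paper* c-commands *some translator*.
(Only the surface reading survives: one fixed translator with respect to all the relevant papers.)

No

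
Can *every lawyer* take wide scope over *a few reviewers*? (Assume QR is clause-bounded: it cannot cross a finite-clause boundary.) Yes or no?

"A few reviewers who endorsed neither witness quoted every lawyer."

The RC *who endorsed neither witness* is an island, but *every lawyer* is not inside it — it is the matrix object, a clausemate of *a few reviewers*.
Since no island is crossed, the inverse ordering is licensed alongside surface scope.
The sentence is scopally ambiguous between *a few reviewers* > *every lawyer* and *every lawyer* > *a few reviewers*.

Yes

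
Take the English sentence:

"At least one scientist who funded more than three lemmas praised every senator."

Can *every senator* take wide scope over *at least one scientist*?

Yes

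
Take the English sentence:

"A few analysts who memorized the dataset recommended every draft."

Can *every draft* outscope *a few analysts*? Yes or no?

Although the sentence contains a relative clause (*who memorized the dataset*), *every draft* is outside it, in the matrix VP.
Nothing blocks QR of the lower DP to a position above the higher one, so inverse scope is available.

Yes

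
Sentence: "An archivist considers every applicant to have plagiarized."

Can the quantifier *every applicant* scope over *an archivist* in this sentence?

This is an ECM construction: *every applicant* is the infinitival subject, Case-marked by the matrix verb, and the infinitive is transparent for QR.
With no island boundary between them, the object can take inverse scope over the subject via ordinary QR within the clause.
The sentence is scopally ambiguous between *an archivist* > *every applicant* and *every applicant* > *an archivist*.

Yes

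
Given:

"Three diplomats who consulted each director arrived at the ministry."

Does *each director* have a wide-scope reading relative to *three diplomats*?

No

The target quantifier *each director* is part of the relative clause *who consulted each director*.
QR out of a relative clause is ruled out by the relative-clause island constraint.
Hence only narrow scope for *each director* (under *three diplomats*) survives.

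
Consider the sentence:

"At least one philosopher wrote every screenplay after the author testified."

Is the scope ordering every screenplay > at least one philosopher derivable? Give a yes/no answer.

Yes

Although there is an adjunct clause, *every screenplay* is in the main clause, not inside the adjunct.
Ordinary QR to a clause-peripheral position gives the wide-scope LF for the lower DP.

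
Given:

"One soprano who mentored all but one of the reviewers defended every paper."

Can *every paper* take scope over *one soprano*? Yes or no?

Yes

*every paper* is a matrix argument; only *one soprano* is modified by the relative clause *who mentored all but one of the reviewers*, so the RC island is irrelevant to the target quantifier.
Nothing blocks QR of the lower DP to a position above the higher one, so inverse scope is available.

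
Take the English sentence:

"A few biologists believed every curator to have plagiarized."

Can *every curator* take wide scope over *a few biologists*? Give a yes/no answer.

Yes

This is an ECM construction: *every curator* is the infinitival subject, Case-marked by the matrix verb, and the infinitive is transparent for QR.
No island intervenes, so both surface and inverse scope are derivable.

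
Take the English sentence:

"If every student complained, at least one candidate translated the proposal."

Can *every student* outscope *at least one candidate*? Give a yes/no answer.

No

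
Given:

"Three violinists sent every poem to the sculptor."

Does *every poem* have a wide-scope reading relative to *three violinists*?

*every poem* is the matrix object and *three violinists* the matrix subject; the two are clausemates.
Clause-internal QR can adjoin the lower DP above the subject, yielding the inverse reading.
The sentence is scopally ambiguous between *three violinists* > *every poem* and *every poem* > *three violinists*.

Yes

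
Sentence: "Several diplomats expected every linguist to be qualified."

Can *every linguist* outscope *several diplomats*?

Yes

This is an ECM construction: *every linguist* is the infinitival subject, Case-marked by the matrix verb, and the infinitive is transparent for QR.
QR within a single clause is free, so the lower quantifier may take scope over the higher one.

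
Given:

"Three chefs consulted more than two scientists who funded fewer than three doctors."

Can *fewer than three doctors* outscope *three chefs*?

*fewer than three doctors* occurs within the relative clause *who funded fewer than three doctors* modifying *more than two scientists*.
Relative clauses block scope extraction: QR cannot target a position outside the modified NP.
So the wide-scope reading for *fewer than three doctors* is blocked.

No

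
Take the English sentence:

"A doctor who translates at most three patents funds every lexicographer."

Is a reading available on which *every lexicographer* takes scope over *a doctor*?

Yes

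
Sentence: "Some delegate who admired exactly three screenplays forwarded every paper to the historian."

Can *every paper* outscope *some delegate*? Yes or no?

Yes

The RC *who admired exactly three screenplays* is an island, but *every paper* is not inside it — it is the matrix object, a clausemate of *some delegate*.
With no island boundary between them, the object can take inverse scope over the subject via ordinary QR within the clause.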